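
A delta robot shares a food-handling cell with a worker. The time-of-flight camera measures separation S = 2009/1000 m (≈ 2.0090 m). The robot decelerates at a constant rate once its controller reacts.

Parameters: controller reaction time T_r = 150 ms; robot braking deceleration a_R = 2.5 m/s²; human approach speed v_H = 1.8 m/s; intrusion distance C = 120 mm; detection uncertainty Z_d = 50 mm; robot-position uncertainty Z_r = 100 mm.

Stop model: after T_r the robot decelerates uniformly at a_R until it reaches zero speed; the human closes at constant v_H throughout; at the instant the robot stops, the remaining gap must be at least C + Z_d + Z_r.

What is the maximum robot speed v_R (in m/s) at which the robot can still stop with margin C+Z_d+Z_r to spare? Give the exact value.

at the boundary: (1/5)·v² + (87/100)·v + (-1469/1000) = 0
  disc = (87/100)² − 4·(1/5)·(-1469/1000) = 19321/10000 ; √disc = 139/100
  v_R = (−(87/100) + 139/100) / (2·(1/5)) = 13/10 m/s
check:
braking lasts T_s = (13/10)/(5/2) = 0.5200 s
reaction-phase robot travel = 1.3000·0.1500 = 0.1950 m
braking distance = 1.3000²/(2·2.5000) = 0.3380 m
human closes 1.8000·0.6700 = 1.2060 m
residual clearance needed = 0.1200+0.0500+0.1000 = 0.2700 m
sum ≈ 0.1950+0.3380+1.2060+0.2700 ≈ 2.0090 m = S ✓

v_R_max = 13/10 m/s = 1.3000 m/s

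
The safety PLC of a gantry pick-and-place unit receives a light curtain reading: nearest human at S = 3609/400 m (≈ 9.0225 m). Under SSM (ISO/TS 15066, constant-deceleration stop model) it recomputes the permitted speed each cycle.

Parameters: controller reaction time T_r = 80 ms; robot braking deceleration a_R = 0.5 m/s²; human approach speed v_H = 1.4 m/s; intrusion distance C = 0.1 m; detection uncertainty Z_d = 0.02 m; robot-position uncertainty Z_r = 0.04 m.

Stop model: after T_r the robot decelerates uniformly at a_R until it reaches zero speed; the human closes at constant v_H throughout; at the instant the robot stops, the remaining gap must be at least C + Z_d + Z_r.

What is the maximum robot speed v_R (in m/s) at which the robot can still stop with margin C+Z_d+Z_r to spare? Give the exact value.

at the boundary: (1)·v² + (72/25)·v + (-17501/2000) = 0
  disc = (72/25)² − 4·(1)·(-17501/2000) = 108241/2500 ; √disc = 329/50
  v_R = (−(72/25) + 329/50) / (2·(1)) = 37/20 m/s
check:
stop time T_s = (37/20)/(1/2) = 3.7000 s
reaction-phase robot travel = 1.8500·0.0800 = 0.1480 m
braking distance = 1.8500²/(2·0.5000) = 3.4225 m
person approaches 1.4000·(0.0800+3.7000) = 5.2920 m
residual clearance needed = 0.1000+0.0200+0.0400 = 0.1600 m
sum ≈ 0.1480+3.4225+5.2920+0.1600 ≈ 9.0225 m = S ✓

v_R_max = 37/20 m/s = 1.8500 m/s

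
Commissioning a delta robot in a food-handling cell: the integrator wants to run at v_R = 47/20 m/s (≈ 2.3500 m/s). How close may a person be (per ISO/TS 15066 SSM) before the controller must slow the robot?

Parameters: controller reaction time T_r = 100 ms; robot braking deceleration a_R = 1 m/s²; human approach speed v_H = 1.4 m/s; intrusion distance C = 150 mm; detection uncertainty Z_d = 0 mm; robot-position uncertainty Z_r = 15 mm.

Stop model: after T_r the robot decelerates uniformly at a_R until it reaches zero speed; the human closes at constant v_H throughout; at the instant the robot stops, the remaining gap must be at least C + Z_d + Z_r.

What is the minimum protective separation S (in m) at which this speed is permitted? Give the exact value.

S_min = 5273/800 m = 6.5912 m

stop time T_s = (47/20)/1 = 2.3500 s
robot covers v_R·T_r = 2.3500·0.1000 = 0.2350 m before braking
robot under decel: 2.3500²/(2·1.0000) = 2.7612 m
human closes 1.4000·2.4500 = 3.4300 m
C+Z_d+Z_r = 0.1500+0.0000+0.0150 = 0.1650 m
S_min ≈ 0.2350+2.7612+3.4300+0.1650  ⇒  S_min = 5273/800 m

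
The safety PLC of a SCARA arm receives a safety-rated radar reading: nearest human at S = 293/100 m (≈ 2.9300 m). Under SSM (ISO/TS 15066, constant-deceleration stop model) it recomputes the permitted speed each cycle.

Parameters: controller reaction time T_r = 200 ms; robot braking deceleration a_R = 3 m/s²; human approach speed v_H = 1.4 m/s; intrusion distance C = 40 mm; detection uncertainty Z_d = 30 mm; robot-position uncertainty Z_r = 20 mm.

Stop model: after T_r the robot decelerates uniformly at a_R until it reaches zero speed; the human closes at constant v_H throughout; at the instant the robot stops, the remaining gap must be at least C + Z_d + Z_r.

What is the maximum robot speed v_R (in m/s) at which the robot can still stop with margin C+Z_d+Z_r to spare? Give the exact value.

v_R_max = 12/5 m/s = 2.4000 m/s

at the boundary: (1/6)·v² + (2/3)·v + (-64/25) = 0
  disc = (2/3)² − 4·(1/6)·(-64/25) = 484/225 ; √disc = 22/15
  v_R = (−(2/3) + 22/15) / (2·(1/6)) = 12/5 m/s
check:
stop time T_s = (12/5)/3 = 0.8000 s
robot covers v_R·T_r = 2.4000·0.2000 = 0.4800 m before braking
robot covers 2.4000·0.8000 − ½·3.0000·0.8000² = 0.9600 m while stopping
human over T_r+T_s: 1.4000·(0.2000+0.8000) = 1.4000 m
C+Z_d+Z_r = 0.0400+0.0300+0.0200 = 0.0900 m
sum ≈ 0.4800+0.9600+1.4000+0.0900 ≈ 2.9300 m = S ✓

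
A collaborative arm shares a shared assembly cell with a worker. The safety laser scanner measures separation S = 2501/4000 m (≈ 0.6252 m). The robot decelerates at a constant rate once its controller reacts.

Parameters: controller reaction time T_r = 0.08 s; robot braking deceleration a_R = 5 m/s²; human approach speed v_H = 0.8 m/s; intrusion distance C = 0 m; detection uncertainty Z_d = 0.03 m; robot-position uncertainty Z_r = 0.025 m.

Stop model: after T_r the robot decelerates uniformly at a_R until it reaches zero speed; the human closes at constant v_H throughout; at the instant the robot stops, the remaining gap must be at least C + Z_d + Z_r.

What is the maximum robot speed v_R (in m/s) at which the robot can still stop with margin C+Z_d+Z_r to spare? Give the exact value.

quadratic (1/10)·v² + (6/25)·v + (-81/160) = 0
  disc = (6/25)² − 4·(1/10)·(-81/160) = 2601/10000 ; √disc = 51/100
  v_R = (−(6/25) + 51/100) / (2·(1/10)) = 27/20 m/s
check:
braking lasts T_s = (27/20)/5 = 0.2700 s
robot in T_r: 1.3500·0.0800 = 0.1080 m
robot under decel: 1.3500²/(2·5.0000) = 0.1822 m
human over T_r+T_s: 0.8000·(0.0800+0.2700) = 0.2800 m
margins: 0.0000+0.0300+0.0250 = 0.0550 m
sum ≈ 0.1080+0.1822+0.2800+0.0550 ≈ 0.6252 m = S ✓

v_R_max = 27/20 m/s = 1.3500 m/s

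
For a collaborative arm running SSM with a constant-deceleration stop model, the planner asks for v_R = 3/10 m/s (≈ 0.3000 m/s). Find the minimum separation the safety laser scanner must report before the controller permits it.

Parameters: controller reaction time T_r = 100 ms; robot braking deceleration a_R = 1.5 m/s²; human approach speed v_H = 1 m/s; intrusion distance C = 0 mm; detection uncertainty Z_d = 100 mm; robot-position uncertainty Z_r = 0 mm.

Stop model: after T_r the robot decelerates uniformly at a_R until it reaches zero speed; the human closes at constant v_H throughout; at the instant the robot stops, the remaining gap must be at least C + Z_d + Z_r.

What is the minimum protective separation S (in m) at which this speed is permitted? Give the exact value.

braking lasts T_s = (3/10)/(3/2) = 0.2000 s
reaction-phase robot travel = 0.3000·0.1000 = 0.0300 m
robot under decel: 0.3000²/(2·1.5000) = 0.0300 m
person approaches 1.0000·(0.1000+0.2000) = 0.3000 m
residual clearance needed = 0.0000+0.1000+0.0000 = 0.1000 m
S_min ≈ 0.0300+0.0300+0.3000+0.1000  ⇒  S_min = 23/50 m

S_min = 23/50 m = 0.4600 m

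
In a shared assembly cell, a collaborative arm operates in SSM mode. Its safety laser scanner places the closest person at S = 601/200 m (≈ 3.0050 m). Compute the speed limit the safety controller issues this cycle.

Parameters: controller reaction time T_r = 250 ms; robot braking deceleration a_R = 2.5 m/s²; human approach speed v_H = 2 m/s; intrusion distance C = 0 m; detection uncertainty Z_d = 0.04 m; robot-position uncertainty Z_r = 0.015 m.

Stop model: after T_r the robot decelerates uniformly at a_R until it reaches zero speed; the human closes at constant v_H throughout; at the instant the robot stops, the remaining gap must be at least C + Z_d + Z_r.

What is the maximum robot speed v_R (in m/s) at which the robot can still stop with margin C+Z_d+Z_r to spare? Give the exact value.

at the boundary: (1/5)·v² + (21/20)·v + (-49/20) = 0
  disc = (21/20)² − 4·(1/5)·(-49/20) = 49/16 ; √disc = 7/4
  v_R = (−(21/20) + 7/4) / (2·(1/5)) = 7/4 m/s
check:
braking lasts T_s = (7/4)/(5/2) = 0.7000 s
reaction-phase robot travel = 1.7500·0.2500 = 0.4375 m
braking distance = 1.7500²/(2·2.5000) = 0.6125 m
person approaches 2.0000·(0.2500+0.7000) = 1.9000 m
C+Z_d+Z_r = 0.0000+0.0400+0.0150 = 0.0550 m
sum ≈ 0.4375+0.6125+1.9000+0.0550 ≈ 3.0050 m = S ✓

v_R_max = 7/4 m/s = 1.7500 m/s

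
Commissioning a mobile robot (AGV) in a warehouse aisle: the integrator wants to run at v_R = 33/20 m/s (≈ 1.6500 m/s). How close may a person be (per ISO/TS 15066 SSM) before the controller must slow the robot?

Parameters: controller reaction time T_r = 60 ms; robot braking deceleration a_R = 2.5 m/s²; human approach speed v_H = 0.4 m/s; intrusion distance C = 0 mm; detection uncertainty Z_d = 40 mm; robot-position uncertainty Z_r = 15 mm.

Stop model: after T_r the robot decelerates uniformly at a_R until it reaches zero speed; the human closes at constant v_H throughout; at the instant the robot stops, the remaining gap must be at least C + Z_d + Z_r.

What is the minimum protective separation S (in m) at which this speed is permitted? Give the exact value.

S_min = 1973/2000 m = 0.9865 m

braking lasts T_s = (33/20)/(5/2) = 0.6600 s
reaction-phase robot travel = 1.6500·0.0600 = 0.0990 m
robot under decel: 1.6500²/(2·2.5000) = 0.5445 m
person approaches 0.4000·(0.0600+0.6600) = 0.2880 m
residual clearance needed = 0.0000+0.0400+0.0150 = 0.0550 m
S_min ≈ 0.0990+0.5445+0.2880+0.0550  ⇒  S_min = 1973/2000 m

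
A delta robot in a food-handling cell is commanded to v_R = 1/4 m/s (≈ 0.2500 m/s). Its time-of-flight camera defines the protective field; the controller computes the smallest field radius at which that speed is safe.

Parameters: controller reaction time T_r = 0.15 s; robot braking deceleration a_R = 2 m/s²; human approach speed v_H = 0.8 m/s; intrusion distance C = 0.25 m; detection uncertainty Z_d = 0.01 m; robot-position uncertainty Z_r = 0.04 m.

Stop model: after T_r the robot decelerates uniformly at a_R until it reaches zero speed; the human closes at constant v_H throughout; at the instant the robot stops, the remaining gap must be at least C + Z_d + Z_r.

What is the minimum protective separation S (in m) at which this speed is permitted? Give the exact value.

S_min = 917/1600 m = 0.5731 m

T_s = v_R/a_R = (1/4)/2 = 0.1250 s
robot in T_r: 0.2500·0.1500 = 0.0375 m
robot covers 0.2500·0.1250 − ½·2.0000·0.1250² = 0.0156 m while stopping
human closes 0.8000·0.2750 = 0.2200 m
residual clearance needed = 0.2500+0.0100+0.0400 = 0.3000 m
S_min ≈ 0.0375+0.0156+0.2200+0.3000  ⇒  S_min = 917/1600 m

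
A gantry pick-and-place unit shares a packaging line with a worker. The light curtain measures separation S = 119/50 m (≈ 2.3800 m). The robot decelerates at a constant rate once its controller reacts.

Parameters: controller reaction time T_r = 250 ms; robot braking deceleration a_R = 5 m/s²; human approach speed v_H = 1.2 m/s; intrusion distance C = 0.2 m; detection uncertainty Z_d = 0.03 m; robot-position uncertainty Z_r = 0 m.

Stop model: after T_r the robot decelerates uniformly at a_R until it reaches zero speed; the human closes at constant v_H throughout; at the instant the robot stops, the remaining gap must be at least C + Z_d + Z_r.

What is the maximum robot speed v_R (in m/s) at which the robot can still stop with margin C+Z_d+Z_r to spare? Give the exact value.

collect terms ⇒ (1/10)·v_R² + (49/100)·v_R + (-37/20) = 0
  disc = (49/100)² − 4·(1/10)·(-37/20) = 9801/10000 ; √disc = 99/100
  v_R = (−(49/100) + 99/100) / (2·(1/10)) = 5/2 m/s
check:
stop time T_s = (5/2)/5 = 0.5000 s
robot in T_r: 2.5000·0.2500 = 0.6250 m
robot covers 2.5000·0.5000 − ½·5.0000·0.5000² = 0.6250 m while stopping
human closes 1.2000·0.7500 = 0.9000 m
margins: 0.2000+0.0300+0.0000 = 0.2300 m
sum ≈ 0.6250+0.6250+0.9000+0.2300 ≈ 2.3800 m = S ✓

v_R_max = 5/2 m/s = 2.5000 m/s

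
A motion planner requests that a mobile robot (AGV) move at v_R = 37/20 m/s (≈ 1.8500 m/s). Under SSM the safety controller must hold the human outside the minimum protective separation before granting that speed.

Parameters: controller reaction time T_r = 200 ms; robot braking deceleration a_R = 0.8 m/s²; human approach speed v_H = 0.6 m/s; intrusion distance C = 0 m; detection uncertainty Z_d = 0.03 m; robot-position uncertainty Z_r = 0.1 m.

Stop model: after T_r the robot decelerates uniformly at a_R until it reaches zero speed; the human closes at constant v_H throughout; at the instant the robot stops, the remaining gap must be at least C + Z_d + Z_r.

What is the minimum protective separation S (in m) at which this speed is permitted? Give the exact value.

S_min = 13269/3200 m = 4.1466 m

braking lasts T_s = (37/20)/(4/5) = 2.3125 s
robot in T_r: 1.8500·0.2000 = 0.3700 m
robot under decel: 1.8500²/(2·0.8000) = 2.1391 m
human closes 0.6000·2.5125 = 1.5075 m
residual clearance needed = 0.0000+0.0300+0.1000 = 0.1300 m
S_min ≈ 0.3700+2.1391+1.5075+0.1300  ⇒  S_min = 13269/3200 m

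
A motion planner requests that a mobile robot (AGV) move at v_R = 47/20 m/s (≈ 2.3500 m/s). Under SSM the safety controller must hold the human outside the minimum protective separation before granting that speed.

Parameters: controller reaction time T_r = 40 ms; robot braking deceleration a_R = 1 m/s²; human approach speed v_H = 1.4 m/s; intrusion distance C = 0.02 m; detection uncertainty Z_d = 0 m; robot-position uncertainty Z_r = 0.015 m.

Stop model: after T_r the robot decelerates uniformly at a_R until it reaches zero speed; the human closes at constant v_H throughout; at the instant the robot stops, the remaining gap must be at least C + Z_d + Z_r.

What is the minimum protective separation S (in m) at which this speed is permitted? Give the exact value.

stop time T_s = (47/20)/1 = 2.3500 s
robot covers v_R·T_r = 2.3500·0.0400 = 0.0940 m before braking
robot under decel: 2.3500²/(2·1.0000) = 2.7612 m
human over T_r+T_s: 1.4000·(0.0400+2.3500) = 3.3460 m
C+Z_d+Z_r = 0.0200+0.0000+0.0150 = 0.0350 m
S_min ≈ 0.0940+2.7612+3.3460+0.0350  ⇒  S_min = 4989/800 m

S_min = 4989/800 m = 6.2363 m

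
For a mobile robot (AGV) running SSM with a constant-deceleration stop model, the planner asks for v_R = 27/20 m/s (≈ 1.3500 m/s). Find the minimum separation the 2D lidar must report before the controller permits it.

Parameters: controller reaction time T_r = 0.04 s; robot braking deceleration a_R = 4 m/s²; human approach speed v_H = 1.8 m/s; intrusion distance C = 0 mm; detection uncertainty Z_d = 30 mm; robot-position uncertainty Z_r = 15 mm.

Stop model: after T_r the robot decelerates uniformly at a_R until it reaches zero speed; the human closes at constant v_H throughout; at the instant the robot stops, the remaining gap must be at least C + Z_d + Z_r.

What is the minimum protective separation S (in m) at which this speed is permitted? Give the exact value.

T_s = v_R/a_R = (27/20)/4 = 0.3375 s
robot covers v_R·T_r = 1.3500·0.0400 = 0.0540 m before braking
robot under decel: 1.3500²/(2·4.0000) = 0.2278 m
human closes 1.8000·0.3775 = 0.6795 m
C+Z_d+Z_r = 0.0000+0.0300+0.0150 = 0.0450 m
S_min ≈ 0.0540+0.2278+0.6795+0.0450  ⇒  S_min = 16101/16000 m

S_min = 16101/16000 m = 1.0063 m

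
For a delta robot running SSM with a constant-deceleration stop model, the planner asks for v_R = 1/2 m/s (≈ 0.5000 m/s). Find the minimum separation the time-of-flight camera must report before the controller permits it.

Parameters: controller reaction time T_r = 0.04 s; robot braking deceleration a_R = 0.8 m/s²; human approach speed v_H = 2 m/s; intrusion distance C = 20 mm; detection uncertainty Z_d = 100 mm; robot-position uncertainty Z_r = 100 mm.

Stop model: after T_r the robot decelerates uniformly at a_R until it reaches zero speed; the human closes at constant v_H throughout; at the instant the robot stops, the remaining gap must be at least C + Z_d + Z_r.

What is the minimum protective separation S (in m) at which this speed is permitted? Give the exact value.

S_min = 1381/800 m = 1.7263 m

stop time T_s = (1/2)/(4/5) = 0.6250 s
robot covers v_R·T_r = 0.5000·0.0400 = 0.0200 m before braking
robot covers 0.5000·0.6250 − ½·0.8000·0.6250² = 0.1562 m while stopping
human closes 2.0000·0.6650 = 1.3300 m
margins: 0.0200+0.1000+0.1000 = 0.2200 m
S_min ≈ 0.0200+0.1562+1.3300+0.2200  ⇒  S_min = 1381/800 m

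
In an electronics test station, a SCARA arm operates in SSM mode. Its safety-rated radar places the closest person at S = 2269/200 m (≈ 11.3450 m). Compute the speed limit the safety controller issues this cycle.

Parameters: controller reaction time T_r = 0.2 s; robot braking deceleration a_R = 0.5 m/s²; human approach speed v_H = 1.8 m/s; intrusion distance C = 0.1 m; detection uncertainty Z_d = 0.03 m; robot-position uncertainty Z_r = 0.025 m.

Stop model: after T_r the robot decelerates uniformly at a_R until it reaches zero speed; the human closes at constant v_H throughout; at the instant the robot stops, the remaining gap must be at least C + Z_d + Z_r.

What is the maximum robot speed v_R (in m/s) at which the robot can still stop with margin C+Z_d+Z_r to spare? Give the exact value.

quadratic (1)·v² + (19/5)·v + (-1083/100) = 0
  disc = (19/5)² − 4·(1)·(-1083/100) = 1444/25 ; √disc = 38/5
  v_R = (−(19/5) + 38/5) / (2·(1)) = 19/10 m/s
check:
stop time T_s = (19/10)/(1/2) = 3.8000 s
robot in T_r: 1.9000·0.2000 = 0.3800 m
robot covers 1.9000·3.8000 − ½·0.5000·3.8000² = 3.6100 m while stopping
person approaches 1.8000·(0.2000+3.8000) = 7.2000 m
margins: 0.1000+0.0300+0.0250 = 0.1550 m
sum ≈ 0.3800+3.6100+7.2000+0.1550 ≈ 11.3450 m = S ✓

v_R_max = 19/10 m/s = 1.9000 m/s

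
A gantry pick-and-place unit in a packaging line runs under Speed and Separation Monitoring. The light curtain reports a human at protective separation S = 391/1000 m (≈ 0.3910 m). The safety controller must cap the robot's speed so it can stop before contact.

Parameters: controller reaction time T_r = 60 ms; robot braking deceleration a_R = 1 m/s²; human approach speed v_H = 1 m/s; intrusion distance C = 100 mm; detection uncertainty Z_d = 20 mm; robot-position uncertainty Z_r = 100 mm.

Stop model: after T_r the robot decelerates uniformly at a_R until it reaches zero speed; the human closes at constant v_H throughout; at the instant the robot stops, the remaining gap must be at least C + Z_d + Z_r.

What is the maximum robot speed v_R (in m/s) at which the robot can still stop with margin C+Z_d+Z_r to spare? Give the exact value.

v_R_max = 1/10 m/s = 0.1000 m/s

collect terms ⇒ (1/2)·v_R² + (53/50)·v_R + (-111/1000) = 0
  disc = (53/50)² − 4·(1/2)·(-111/1000) = 841/625 ; √disc = 29/25
  v_R = (−(53/50) + 29/25) / (2·(1/2)) = 1/10 m/s
check:
stop time T_s = (1/10)/1 = 0.1000 s
robot covers v_R·T_r = 0.1000·0.0600 = 0.0060 m before braking
robot under decel: 0.1000²/(2·1.0000) = 0.0050 m
human over T_r+T_s: 1.0000·(0.0600+0.1000) = 0.1600 m
residual clearance needed = 0.1000+0.0200+0.1000 = 0.2200 m
sum ≈ 0.0060+0.0050+0.1600+0.2200 ≈ 0.3910 m = S ✓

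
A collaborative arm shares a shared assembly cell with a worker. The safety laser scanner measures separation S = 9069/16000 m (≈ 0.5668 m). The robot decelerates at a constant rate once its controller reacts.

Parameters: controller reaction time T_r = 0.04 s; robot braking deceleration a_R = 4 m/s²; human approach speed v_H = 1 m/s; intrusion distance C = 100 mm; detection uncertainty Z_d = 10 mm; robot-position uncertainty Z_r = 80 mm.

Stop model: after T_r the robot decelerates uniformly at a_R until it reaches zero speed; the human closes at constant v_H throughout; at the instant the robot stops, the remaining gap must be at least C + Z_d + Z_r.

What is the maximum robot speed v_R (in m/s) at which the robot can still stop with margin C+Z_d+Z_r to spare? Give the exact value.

at the boundary: (1/8)·v² + (29/100)·v + (-5389/16000) = 0
  disc = (29/100)² − 4·(1/8)·(-5389/16000) = 40401/160000 ; √disc = 201/400
  v_R = (−(29/100) + 201/400) / (2·(1/8)) = 17/20 m/s
check:
stop time T_s = (17/20)/4 = 0.2125 s
robot covers v_R·T_r = 0.8500·0.0400 = 0.0340 m before braking
robot under decel: 0.8500²/(2·4.0000) = 0.0903 m
human over T_r+T_s: 1.0000·(0.0400+0.2125) = 0.2525 m
margins: 0.1000+0.0100+0.0800 = 0.1900 m
sum ≈ 0.0340+0.0903+0.2525+0.1900 ≈ 0.5668 m = S ✓

v_R_max = 17/20 m/s = 0.8500 m/s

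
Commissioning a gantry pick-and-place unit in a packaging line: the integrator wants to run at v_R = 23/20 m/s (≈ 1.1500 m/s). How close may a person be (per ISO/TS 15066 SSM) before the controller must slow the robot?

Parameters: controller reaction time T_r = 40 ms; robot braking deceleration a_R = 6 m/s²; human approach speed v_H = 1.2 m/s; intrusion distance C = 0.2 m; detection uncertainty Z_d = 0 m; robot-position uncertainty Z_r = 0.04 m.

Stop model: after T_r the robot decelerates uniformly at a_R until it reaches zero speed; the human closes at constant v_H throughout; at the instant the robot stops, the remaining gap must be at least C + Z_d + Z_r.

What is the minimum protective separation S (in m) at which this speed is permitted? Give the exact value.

S_min = 16181/24000 m = 0.6742 m

T_s = v_R/a_R = (23/20)/6 = 0.1917 s
robot in T_r: 1.1500·0.0400 = 0.0460 m
robot under decel: 1.1500²/(2·6.0000) = 0.1102 m
human closes 1.2000·0.2317 = 0.2780 m
residual clearance needed = 0.2000+0.0000+0.0400 = 0.2400 m
S_min ≈ 0.0460+0.1102+0.2780+0.2400  ⇒  S_min = 16181/24000 m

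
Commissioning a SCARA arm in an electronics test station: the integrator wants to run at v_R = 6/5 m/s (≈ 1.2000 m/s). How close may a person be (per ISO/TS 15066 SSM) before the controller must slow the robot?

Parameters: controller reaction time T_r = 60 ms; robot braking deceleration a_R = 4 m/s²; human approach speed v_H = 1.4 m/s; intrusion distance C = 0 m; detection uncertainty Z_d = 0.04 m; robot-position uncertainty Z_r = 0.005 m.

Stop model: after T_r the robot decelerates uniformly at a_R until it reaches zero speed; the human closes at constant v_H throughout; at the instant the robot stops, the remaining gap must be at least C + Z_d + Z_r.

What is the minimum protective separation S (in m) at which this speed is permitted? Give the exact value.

T_s = v_R/a_R = (6/5)/4 = 0.3000 s
robot covers v_R·T_r = 1.2000·0.0600 = 0.0720 m before braking
robot covers 1.2000·0.3000 − ½·4.0000·0.3000² = 0.1800 m while stopping
person approaches 1.4000·(0.0600+0.3000) = 0.5040 m
margins: 0.0000+0.0400+0.0050 = 0.0450 m
S_min ≈ 0.0720+0.1800+0.5040+0.0450  ⇒  S_min = 801/1000 m

S_min = 801/1000 m = 0.8010 m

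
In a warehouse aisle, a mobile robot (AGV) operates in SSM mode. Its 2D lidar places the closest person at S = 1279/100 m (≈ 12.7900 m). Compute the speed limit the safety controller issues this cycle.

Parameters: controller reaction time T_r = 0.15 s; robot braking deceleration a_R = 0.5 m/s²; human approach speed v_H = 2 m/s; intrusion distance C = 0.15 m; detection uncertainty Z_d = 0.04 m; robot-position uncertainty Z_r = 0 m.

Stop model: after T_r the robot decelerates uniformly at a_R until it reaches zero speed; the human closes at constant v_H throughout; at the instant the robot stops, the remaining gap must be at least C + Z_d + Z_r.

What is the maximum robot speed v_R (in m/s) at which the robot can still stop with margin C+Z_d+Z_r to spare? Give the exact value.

at the boundary: (1)·v² + (83/20)·v + (-123/10) = 0
  disc = (83/20)² − 4·(1)·(-123/10) = 26569/400 ; √disc = 163/20
  v_R = (−(83/20) + 163/20) / (2·(1)) = 2 m/s
check:
braking lasts T_s = 2/(1/2) = 4.0000 s
robot in T_r: 2.0000·0.1500 = 0.3000 m
robot under decel: 2.0000²/(2·0.5000) = 4.0000 m
human closes 2.0000·4.1500 = 8.3000 m
margins: 0.1500+0.0400+0.0000 = 0.1900 m
sum ≈ 0.3000+4.0000+8.3000+0.1900 ≈ 12.7900 m = S ✓

v_R_max = 2 m/s = 2.0000 m/s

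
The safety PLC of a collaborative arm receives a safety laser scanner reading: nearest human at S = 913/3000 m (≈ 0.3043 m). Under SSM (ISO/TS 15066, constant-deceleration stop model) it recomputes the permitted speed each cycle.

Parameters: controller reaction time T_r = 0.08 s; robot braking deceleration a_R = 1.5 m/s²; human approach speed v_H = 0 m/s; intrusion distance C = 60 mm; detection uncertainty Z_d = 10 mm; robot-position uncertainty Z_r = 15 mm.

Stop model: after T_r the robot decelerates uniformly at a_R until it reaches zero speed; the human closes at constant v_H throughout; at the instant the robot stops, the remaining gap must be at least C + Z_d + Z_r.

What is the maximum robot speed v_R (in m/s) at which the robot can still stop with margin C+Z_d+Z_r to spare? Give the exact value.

at the boundary: (1/3)·v² + (2/25)·v + (-329/1500) = 0
  disc = (2/25)² − 4·(1/3)·(-329/1500) = 1681/5625 ; √disc = 41/75
  v_R = (−(2/25) + 41/75) / (2·(1/3)) = 7/10 m/s
check:
stop time T_s = (7/10)/(3/2) = 0.4667 s
reaction-phase robot travel = 0.7000·0.0800 = 0.0560 m
braking distance = 0.7000²/(2·1.5000) = 0.1633 m
human closes 0.0000·0.5467 = 0.0000 m
C+Z_d+Z_r = 0.0600+0.0100+0.0150 = 0.0850 m
sum ≈ 0.0560+0.1633+0.0000+0.0850 ≈ 0.3043 m = S ✓

v_R_max = 7/10 m/s = 0.7000 m/s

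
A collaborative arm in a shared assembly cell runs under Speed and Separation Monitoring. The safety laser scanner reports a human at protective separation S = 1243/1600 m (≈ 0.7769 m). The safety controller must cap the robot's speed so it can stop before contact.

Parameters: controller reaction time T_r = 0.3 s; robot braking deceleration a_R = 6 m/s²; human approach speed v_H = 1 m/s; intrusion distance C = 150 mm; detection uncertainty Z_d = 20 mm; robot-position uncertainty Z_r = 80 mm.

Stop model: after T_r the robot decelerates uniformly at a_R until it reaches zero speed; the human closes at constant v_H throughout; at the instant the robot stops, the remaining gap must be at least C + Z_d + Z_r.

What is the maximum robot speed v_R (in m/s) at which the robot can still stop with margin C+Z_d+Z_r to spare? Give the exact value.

v_R_max = 9/20 m/s = 0.4500 m/s

collect terms ⇒ (1/12)·v_R² + (7/15)·v_R + (-363/1600) = 0
  disc = (7/15)² − 4·(1/12)·(-363/1600) = 169/576 ; √disc = 13/24
  v_R = (−(7/15) + 13/24) / (2·(1/12)) = 9/20 m/s
check:
braking lasts T_s = (9/20)/6 = 0.0750 s
reaction-phase robot travel = 0.4500·0.3000 = 0.1350 m
robot under decel: 0.4500²/(2·6.0000) = 0.0169 m
human over T_r+T_s: 1.0000·(0.3000+0.0750) = 0.3750 m
C+Z_d+Z_r = 0.1500+0.0200+0.0800 = 0.2500 m
sum ≈ 0.1350+0.0169+0.3750+0.2500 ≈ 0.7769 m = S ✓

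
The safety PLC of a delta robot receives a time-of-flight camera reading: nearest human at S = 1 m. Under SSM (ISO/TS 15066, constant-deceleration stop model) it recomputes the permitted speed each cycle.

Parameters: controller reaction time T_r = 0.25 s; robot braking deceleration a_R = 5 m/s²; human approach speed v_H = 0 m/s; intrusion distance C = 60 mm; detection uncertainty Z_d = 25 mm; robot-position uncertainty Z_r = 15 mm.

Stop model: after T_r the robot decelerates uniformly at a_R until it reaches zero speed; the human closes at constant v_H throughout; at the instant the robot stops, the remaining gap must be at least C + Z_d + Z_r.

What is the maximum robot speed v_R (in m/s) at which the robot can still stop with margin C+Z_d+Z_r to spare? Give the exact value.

v_R_max = 2 m/s = 2.0000 m/s

collect terms ⇒ (1/10)·v_R² + (1/4)·v_R + (-9/10) = 0
  disc = (1/4)² − 4·(1/10)·(-9/10) = 169/400 ; √disc = 13/20
  v_R = (−(1/4) + 13/20) / (2·(1/10)) = 2 m/s
check:
stop time T_s = 2/5 = 0.4000 s
robot covers v_R·T_r = 2.0000·0.2500 = 0.5000 m before braking
robot covers 2.0000·0.4000 − ½·5.0000·0.4000² = 0.4000 m while stopping
human closes 0.0000·0.6500 = 0.0000 m
margins: 0.0600+0.0250+0.0150 = 0.1000 m
sum ≈ 0.5000+0.4000+0.0000+0.1000 ≈ 1.0000 m = S ✓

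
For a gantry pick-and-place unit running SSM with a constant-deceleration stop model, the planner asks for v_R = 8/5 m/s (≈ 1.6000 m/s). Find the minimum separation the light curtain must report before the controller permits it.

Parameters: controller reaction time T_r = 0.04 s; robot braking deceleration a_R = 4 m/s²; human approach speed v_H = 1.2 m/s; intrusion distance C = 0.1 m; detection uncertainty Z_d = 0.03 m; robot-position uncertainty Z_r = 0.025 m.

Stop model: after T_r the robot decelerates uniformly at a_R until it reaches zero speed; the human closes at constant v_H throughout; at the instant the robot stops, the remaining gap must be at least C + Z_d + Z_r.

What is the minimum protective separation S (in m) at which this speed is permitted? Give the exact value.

S_min = 1067/1000 m = 1.0670 m

stop time T_s = (8/5)/4 = 0.4000 s
reaction-phase robot travel = 1.6000·0.0400 = 0.0640 m
braking distance = 1.6000²/(2·4.0000) = 0.3200 m
human over T_r+T_s: 1.2000·(0.0400+0.4000) = 0.5280 m
residual clearance needed = 0.1000+0.0300+0.0250 = 0.1550 m
S_min ≈ 0.0640+0.3200+0.5280+0.1550  ⇒  S_min = 1067/1000 m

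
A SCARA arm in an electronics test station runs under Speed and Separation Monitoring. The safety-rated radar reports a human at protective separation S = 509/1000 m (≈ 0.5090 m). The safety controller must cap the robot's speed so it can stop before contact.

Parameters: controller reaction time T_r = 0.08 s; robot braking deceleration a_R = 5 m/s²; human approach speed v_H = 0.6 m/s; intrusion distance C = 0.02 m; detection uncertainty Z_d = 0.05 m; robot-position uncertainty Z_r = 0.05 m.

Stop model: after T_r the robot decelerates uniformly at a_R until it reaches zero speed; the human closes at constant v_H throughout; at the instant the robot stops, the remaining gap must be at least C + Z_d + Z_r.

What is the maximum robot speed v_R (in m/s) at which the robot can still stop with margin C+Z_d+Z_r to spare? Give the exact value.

collect terms ⇒ (1/10)·v_R² + (1/5)·v_R + (-341/1000) = 0
  disc = (1/5)² − 4·(1/10)·(-341/1000) = 441/2500 ; √disc = 21/50
  v_R = (−(1/5) + 21/50) / (2·(1/10)) = 11/10 m/s
check:
braking lasts T_s = (11/10)/5 = 0.2200 s
robot covers v_R·T_r = 1.1000·0.0800 = 0.0880 m before braking
robot under decel: 1.1000²/(2·5.0000) = 0.1210 m
human closes 0.6000·0.3000 = 0.1800 m
residual clearance needed = 0.0200+0.0500+0.0500 = 0.1200 m
sum ≈ 0.0880+0.1210+0.1800+0.1200 ≈ 0.5090 m = S ✓

v_R_max = 11/10 m/s = 1.1000 m/s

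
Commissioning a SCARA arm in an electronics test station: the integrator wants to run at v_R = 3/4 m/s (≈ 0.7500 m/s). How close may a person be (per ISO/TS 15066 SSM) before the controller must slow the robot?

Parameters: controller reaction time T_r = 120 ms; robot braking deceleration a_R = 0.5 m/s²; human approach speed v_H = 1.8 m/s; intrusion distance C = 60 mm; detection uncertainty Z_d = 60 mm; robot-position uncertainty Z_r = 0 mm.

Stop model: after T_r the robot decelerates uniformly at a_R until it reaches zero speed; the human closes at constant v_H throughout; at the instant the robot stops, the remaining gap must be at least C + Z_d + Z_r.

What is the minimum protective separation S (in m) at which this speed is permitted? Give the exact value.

S_min = 7377/2000 m = 3.6885 m

stop time T_s = (3/4)/(1/2) = 1.5000 s
robot covers v_R·T_r = 0.7500·0.1200 = 0.0900 m before braking
robot covers 0.7500·1.5000 − ½·0.5000·1.5000² = 0.5625 m while stopping
human over T_r+T_s: 1.8000·(0.1200+1.5000) = 2.9160 m
residual clearance needed = 0.0600+0.0600+0.0000 = 0.1200 m
S_min ≈ 0.0900+0.5625+2.9160+0.1200  ⇒  S_min = 7377/2000 m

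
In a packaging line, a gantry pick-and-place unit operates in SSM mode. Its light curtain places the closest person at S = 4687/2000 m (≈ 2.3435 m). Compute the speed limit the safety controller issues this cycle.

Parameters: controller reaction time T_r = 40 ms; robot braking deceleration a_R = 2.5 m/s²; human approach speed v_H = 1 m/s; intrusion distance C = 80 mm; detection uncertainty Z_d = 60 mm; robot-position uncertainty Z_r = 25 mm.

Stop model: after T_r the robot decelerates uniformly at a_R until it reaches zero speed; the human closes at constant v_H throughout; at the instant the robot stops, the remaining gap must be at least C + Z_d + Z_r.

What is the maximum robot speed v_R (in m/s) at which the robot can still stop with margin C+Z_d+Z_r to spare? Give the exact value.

quadratic (1/5)·v² + (11/25)·v + (-4277/2000) = 0
  disc = (11/25)² − 4·(1/5)·(-4277/2000) = 4761/2500 ; √disc = 69/50
  v_R = (−(11/25) + 69/50) / (2·(1/5)) = 47/20 m/s
check:
T_s = v_R/a_R = (47/20)/(5/2) = 0.9400 s
robot in T_r: 2.3500·0.0400 = 0.0940 m
robot covers 2.3500·0.9400 − ½·2.5000·0.9400² = 1.1045 m while stopping
person approaches 1.0000·(0.0400+0.9400) = 0.9800 m
margins: 0.0800+0.0600+0.0250 = 0.1650 m
sum ≈ 0.0940+1.1045+0.9800+0.1650 ≈ 2.3435 m = S ✓

v_R_max = 47/20 m/s = 2.3500 m/s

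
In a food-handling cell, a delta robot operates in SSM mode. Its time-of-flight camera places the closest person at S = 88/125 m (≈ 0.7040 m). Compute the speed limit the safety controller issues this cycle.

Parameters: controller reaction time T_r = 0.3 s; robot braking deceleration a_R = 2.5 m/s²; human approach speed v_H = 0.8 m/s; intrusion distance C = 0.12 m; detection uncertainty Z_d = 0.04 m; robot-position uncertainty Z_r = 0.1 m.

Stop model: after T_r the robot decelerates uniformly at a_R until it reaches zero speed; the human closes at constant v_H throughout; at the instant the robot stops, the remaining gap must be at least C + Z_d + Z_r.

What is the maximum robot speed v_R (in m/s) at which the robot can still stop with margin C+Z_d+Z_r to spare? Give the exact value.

v_R_max = 3/10 m/s = 0.3000 m/s

collect terms ⇒ (1/5)·v_R² + (31/50)·v_R + (-51/250) = 0
  disc = (31/50)² − 4·(1/5)·(-51/250) = 1369/2500 ; √disc = 37/50
  v_R = (−(31/50) + 37/50) / (2·(1/5)) = 3/10 m/s
check:
braking lasts T_s = (3/10)/(5/2) = 0.1200 s
robot covers v_R·T_r = 0.3000·0.3000 = 0.0900 m before braking
robot covers 0.3000·0.1200 − ½·2.5000·0.1200² = 0.0180 m while stopping
human over T_r+T_s: 0.8000·(0.3000+0.1200) = 0.3360 m
C+Z_d+Z_r = 0.1200+0.0400+0.1000 = 0.2600 m
sum ≈ 0.0900+0.0180+0.3360+0.2600 ≈ 0.7040 m = S ✓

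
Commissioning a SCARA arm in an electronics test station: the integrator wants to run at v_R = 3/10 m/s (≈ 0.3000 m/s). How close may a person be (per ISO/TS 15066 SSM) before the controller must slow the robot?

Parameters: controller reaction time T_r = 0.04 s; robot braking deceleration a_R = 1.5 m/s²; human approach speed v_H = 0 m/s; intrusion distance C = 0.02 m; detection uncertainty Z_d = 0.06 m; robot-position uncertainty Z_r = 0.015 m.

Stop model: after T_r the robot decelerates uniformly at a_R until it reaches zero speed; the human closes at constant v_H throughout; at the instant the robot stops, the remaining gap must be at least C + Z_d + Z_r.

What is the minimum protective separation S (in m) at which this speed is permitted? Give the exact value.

S_min = 137/1000 m = 0.1370 m

T_s = v_R/a_R = (3/10)/(3/2) = 0.2000 s
robot in T_r: 0.3000·0.0400 = 0.0120 m
braking distance = 0.3000²/(2·1.5000) = 0.0300 m
human over T_r+T_s: 0.0000·(0.0400+0.2000) = 0.0000 m
residual clearance needed = 0.0200+0.0600+0.0150 = 0.0950 m
S_min ≈ 0.0120+0.0300+0.0000+0.0950  ⇒  S_min = 137/1000 m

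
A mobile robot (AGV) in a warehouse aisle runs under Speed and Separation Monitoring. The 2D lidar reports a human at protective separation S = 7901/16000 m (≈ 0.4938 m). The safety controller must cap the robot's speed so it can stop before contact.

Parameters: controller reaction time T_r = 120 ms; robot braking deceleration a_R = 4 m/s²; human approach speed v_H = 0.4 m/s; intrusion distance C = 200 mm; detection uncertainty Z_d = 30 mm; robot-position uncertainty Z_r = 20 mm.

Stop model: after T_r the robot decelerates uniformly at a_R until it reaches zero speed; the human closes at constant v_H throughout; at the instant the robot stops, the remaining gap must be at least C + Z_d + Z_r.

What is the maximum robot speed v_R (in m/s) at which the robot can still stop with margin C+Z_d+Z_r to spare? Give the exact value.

quadratic (1/8)·v² + (11/50)·v + (-3133/16000) = 0
  disc = (11/50)² − 4·(1/8)·(-3133/16000) = 23409/160000 ; √disc = 153/400
  v_R = (−(11/50) + 153/400) / (2·(1/8)) = 13/20 m/s
check:
T_s = v_R/a_R = (13/20)/4 = 0.1625 s
robot covers v_R·T_r = 0.6500·0.1200 = 0.0780 m before braking
robot covers 0.6500·0.1625 − ½·4.0000·0.1625² = 0.0528 m while stopping
person approaches 0.4000·(0.1200+0.1625) = 0.1130 m
residual clearance needed = 0.2000+0.0300+0.0200 = 0.2500 m
sum ≈ 0.0780+0.0528+0.1130+0.2500 ≈ 0.4938 m = S ✓

v_R_max = 13/20 m/s = 0.6500 m/s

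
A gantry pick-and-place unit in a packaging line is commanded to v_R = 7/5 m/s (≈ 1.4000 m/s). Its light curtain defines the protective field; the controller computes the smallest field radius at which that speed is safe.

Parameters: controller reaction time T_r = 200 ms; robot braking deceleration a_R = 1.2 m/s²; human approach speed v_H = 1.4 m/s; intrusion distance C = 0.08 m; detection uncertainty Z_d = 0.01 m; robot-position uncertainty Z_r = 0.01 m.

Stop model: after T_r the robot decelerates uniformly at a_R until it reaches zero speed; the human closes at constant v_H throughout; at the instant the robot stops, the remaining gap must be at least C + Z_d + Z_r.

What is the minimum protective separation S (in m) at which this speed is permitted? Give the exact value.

S_min = 311/100 m = 3.1100 m

T_s = v_R/a_R = (7/5)/(6/5) = 1.1667 s
robot in T_r: 1.4000·0.2000 = 0.2800 m
robot under decel: 1.4000²/(2·1.2000) = 0.8167 m
human over T_r+T_s: 1.4000·(0.2000+1.1667) = 1.9133 m
C+Z_d+Z_r = 0.0800+0.0100+0.0100 = 0.1000 m
S_min ≈ 0.2800+0.8167+1.9133+0.1000  ⇒  S_min = 311/100 m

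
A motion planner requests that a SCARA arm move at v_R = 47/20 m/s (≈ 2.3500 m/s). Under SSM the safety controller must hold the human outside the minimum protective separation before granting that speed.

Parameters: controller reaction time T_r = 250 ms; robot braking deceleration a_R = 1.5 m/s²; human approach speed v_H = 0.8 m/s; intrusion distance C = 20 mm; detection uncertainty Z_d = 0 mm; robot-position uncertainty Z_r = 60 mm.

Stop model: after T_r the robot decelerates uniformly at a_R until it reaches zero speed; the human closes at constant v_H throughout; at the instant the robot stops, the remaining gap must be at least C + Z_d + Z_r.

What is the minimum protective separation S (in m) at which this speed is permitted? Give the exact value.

S_min = 2377/600 m = 3.9617 m

T_s = v_R/a_R = (47/20)/(3/2) = 1.5667 s
robot covers v_R·T_r = 2.3500·0.2500 = 0.5875 m before braking
robot under decel: 2.3500²/(2·1.5000) = 1.8408 m
human closes 0.8000·1.8167 = 1.4533 m
C+Z_d+Z_r = 0.0200+0.0000+0.0600 = 0.0800 m
S_min ≈ 0.5875+1.8408+1.4533+0.0800  ⇒  S_min = 2377/600 m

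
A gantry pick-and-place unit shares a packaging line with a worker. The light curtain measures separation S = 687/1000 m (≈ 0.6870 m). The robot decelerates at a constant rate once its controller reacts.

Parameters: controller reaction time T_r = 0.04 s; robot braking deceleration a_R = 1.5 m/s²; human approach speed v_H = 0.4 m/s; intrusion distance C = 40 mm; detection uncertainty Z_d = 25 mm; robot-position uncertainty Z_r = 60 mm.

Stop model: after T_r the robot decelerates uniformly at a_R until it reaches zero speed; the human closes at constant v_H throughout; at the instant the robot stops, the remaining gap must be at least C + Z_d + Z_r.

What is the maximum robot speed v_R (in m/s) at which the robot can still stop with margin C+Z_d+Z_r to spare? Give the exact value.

at the boundary: (1/3)·v² + (23/75)·v + (-273/500) = 0
  disc = (23/75)² − 4·(1/3)·(-273/500) = 4624/5625 ; √disc = 68/75
  v_R = (−(23/75) + 68/75) / (2·(1/3)) = 9/10 m/s
check:
stop time T_s = (9/10)/(3/2) = 0.6000 s
reaction-phase robot travel = 0.9000·0.0400 = 0.0360 m
robot covers 0.9000·0.6000 − ½·1.5000·0.6000² = 0.2700 m while stopping
human closes 0.4000·0.6400 = 0.2560 m
margins: 0.0400+0.0250+0.0600 = 0.1250 m
sum ≈ 0.0360+0.2700+0.2560+0.1250 ≈ 0.6870 m = S ✓

v_R_max = 9/10 m/s = 0.9000 m/s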